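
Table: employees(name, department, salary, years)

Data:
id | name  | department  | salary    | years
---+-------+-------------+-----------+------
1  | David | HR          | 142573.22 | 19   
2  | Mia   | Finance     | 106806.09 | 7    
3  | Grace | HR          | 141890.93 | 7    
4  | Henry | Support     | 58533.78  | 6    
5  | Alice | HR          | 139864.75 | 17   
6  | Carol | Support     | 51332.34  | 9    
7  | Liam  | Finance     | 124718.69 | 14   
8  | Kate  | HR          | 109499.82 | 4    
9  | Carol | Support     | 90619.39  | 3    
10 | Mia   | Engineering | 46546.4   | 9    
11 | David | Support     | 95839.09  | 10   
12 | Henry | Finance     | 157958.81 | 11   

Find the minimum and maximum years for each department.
SELECT department, MIN(years), MAX(years)
FROM employees
GROUP BY department

Result:
  Engineering: min=9, max=9
  Finance: min=7, max=14
  HR: min=4, max=19
  Support: min=3, max=10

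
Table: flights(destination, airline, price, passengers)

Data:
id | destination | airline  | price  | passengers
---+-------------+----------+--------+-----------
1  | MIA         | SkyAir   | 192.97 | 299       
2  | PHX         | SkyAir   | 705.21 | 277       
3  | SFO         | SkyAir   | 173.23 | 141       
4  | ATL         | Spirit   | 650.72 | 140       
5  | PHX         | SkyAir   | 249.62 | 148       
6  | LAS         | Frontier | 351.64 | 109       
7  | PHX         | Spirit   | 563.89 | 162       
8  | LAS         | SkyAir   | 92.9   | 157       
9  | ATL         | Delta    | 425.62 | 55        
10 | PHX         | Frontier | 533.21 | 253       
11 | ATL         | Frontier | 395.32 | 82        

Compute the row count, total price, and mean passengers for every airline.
SELECT airline,
       COUNT(*) as cnt,
       SUM(price) as total_price,
       AVG(passengers) as avg_passengers
FROM flights
GROUP BY airline

Result:
  Delta: 1 records, 425.62 total price, 55.00 avg passengers
  Frontier: 3 records, 1280.17 total price, 148.00 avg passengers
  SkyAir: 5 records, 1413.93 total price, 204.40 avg passengers
  Spirit: 2 records, 1214.61 total price, 151.00 avg passengers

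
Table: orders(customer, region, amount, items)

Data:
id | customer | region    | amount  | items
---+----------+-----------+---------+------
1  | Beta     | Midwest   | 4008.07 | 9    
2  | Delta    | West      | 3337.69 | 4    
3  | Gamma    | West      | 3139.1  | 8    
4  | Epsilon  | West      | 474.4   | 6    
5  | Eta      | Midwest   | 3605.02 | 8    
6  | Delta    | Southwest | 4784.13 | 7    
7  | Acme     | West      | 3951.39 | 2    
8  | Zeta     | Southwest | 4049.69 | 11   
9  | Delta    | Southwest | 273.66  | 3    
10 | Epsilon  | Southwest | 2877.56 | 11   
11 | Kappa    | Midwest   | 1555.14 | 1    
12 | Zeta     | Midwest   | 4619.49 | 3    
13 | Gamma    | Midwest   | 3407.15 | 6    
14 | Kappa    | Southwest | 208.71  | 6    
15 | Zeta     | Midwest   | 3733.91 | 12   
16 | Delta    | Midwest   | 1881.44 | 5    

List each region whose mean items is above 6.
SELECT region, AVG(items)
FROM orders
GROUP BY region
HAVING AVG(items) > 6

Result:
  Midwest: avg=6.29
  Southwest: avg=7.60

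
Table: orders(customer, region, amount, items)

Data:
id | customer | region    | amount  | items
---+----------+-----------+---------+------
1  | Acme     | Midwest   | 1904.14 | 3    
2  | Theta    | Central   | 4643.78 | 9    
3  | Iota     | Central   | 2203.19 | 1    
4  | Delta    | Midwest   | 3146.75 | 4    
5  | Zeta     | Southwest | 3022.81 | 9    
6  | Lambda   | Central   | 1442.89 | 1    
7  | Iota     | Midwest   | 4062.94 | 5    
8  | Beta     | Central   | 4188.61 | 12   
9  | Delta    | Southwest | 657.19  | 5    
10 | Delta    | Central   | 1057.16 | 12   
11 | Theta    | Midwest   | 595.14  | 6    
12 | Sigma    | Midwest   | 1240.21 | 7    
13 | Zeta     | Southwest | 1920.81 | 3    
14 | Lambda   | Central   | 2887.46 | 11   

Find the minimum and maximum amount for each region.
SELECT region, MIN(amount), MAX(amount)
FROM orders
GROUP BY region

Result:
  Central: min=1057.16, max=4643.78
  Midwest: min=595.14, max=4062.94
  Southwest: min=657.19, max=3022.81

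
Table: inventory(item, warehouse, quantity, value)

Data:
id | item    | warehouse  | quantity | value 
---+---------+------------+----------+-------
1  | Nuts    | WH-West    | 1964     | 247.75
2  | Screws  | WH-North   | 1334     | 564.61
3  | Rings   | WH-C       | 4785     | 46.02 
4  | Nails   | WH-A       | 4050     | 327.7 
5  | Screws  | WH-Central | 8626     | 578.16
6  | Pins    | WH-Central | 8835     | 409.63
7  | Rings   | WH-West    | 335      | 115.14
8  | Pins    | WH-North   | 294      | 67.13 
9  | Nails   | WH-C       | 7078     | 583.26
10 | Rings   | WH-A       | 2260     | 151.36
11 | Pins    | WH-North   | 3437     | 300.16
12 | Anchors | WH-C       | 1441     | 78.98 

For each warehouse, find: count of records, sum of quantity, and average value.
SELECT warehouse,
       COUNT(*) as cnt,
       SUM(quantity) as total_quantity,
       AVG(value) as avg_value
FROM inventory
GROUP BY warehouse

Result:
  WH-A: 2 records, 6310 total quantity, 239.53 avg value
  WH-C: 3 records, 13304 total quantity, 236.09 avg value
  WH-Central: 2 records, 17461 total quantity, 493.90 avg value
  WH-North: 3 records, 5065 total quantity, 310.63 avg value
  WH-West: 2 records, 2299 total quantity, 181.45 avg value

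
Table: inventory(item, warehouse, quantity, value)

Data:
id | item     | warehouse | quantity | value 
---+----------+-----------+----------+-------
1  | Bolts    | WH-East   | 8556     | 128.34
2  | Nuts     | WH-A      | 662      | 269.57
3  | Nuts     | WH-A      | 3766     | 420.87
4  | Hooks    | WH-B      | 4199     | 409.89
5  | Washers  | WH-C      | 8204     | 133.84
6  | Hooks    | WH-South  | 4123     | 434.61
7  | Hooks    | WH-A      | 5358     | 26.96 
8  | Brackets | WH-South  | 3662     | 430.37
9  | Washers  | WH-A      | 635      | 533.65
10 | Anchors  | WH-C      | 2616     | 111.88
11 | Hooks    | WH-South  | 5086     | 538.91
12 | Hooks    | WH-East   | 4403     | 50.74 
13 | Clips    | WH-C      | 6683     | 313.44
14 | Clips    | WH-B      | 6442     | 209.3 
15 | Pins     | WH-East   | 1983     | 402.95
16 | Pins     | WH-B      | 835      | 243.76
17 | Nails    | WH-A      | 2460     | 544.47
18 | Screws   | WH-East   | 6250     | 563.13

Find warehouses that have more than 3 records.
SELECT warehouse, COUNT(*) as cnt
FROM inventory
GROUP BY warehouse
HAVING COUNT(*) > 3

Result:
  WH-A: 5
  WH-East: 4

Note: HAVING filters groups after aggregation, WHERE filters rows before.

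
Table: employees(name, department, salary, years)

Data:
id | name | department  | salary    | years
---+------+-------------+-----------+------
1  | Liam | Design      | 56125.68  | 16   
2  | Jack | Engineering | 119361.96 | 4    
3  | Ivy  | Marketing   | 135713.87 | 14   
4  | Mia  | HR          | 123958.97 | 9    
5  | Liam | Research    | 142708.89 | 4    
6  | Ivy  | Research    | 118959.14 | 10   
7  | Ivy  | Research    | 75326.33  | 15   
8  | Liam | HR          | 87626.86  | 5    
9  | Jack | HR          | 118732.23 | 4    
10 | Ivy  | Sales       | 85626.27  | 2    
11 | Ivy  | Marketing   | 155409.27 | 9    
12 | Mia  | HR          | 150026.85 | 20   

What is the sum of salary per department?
SELECT department, SUM(salary) as result
FROM employees
GROUP BY department

Result:
  Design: 56125.68
  Engineering: 119361.96
  HR: 480344.91
  Marketing: 291123.14
  Research: 336994.36
  Sales: 85626.27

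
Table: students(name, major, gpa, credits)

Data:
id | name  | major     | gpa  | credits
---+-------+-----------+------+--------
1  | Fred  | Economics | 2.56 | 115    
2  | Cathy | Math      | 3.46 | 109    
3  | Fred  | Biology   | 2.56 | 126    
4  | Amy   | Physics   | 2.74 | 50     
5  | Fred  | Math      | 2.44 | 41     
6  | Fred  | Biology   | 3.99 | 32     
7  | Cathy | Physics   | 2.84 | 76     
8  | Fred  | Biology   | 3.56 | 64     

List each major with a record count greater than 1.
SELECT major, COUNT(*) as cnt
FROM students
GROUP BY major
HAVING COUNT(*) > 1

Result:
  Biology: 3
  Math: 2
  Physics: 2

Note: HAVING filters groups after aggregation, WHERE filters rows before.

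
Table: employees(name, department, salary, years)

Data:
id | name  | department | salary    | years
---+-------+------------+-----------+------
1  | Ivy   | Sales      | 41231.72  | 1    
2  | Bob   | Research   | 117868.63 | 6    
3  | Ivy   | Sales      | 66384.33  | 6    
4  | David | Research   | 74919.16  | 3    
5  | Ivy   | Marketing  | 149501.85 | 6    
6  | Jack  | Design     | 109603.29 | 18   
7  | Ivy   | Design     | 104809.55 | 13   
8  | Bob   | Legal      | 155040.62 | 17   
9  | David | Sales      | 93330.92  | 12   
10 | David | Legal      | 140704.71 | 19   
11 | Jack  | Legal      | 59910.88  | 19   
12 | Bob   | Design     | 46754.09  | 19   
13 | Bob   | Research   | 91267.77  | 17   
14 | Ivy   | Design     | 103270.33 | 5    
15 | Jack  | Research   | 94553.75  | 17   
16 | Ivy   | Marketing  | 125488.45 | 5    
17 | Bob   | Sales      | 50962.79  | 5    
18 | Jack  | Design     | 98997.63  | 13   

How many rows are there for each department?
SELECT department, COUNT(*) as count
FROM employees
GROUP BY department

Result:
  Design: 5
  Legal: 3
  Marketing: 2
  Research: 4
  Sales: 4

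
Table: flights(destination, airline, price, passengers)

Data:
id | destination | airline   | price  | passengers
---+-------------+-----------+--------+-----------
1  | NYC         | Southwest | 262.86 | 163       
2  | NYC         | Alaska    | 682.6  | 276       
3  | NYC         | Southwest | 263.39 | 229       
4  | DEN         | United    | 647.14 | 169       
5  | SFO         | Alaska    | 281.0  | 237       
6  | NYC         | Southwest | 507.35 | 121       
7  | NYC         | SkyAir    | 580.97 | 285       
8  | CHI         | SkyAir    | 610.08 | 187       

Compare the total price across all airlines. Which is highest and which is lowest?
SELECT airline, SUM(price)
FROM flights
GROUP BY airline
ORDER BY SUM(price)

All groups:
  United: 647.14
  Alaska: 963.60
  Southwest: 1033.60
  SkyAir: 1191.05

Highest: SkyAir (1191.05)
Lowest: United (647.14)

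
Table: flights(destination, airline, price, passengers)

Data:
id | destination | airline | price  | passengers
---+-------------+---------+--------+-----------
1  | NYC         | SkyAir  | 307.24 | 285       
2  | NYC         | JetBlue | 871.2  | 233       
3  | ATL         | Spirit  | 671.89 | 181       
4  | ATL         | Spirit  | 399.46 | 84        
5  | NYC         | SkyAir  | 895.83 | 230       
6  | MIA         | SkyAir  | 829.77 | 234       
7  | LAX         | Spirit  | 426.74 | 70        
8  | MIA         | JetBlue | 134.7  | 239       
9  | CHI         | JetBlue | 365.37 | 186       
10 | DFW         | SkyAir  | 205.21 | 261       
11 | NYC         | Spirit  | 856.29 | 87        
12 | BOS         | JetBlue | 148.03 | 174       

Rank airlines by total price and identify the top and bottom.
SELECT airline, SUM(price)
FROM flights
GROUP BY airline
ORDER BY SUM(price)

All groups:
  JetBlue: 1519.30
  SkyAir: 2238.05
  Spirit: 2354.38

Highest: Spirit (2354.38)
Lowest: JetBlue (1519.30)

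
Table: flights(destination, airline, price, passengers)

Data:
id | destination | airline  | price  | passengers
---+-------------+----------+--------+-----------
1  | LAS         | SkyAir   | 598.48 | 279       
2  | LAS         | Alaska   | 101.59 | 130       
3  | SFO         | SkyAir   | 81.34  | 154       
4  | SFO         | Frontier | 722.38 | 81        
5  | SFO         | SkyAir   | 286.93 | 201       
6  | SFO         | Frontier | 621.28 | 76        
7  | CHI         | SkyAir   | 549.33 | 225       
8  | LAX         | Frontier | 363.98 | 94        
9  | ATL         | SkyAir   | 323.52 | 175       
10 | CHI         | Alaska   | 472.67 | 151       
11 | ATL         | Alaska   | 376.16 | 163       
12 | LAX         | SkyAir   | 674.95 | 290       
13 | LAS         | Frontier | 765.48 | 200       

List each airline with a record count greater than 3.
SELECT airline, COUNT(*) as cnt
FROM flights
GROUP BY airline
HAVING COUNT(*) > 3

Result:
  Frontier: 4
  SkyAir: 6

Note: HAVING filters groups after aggregation, WHERE filters rows before.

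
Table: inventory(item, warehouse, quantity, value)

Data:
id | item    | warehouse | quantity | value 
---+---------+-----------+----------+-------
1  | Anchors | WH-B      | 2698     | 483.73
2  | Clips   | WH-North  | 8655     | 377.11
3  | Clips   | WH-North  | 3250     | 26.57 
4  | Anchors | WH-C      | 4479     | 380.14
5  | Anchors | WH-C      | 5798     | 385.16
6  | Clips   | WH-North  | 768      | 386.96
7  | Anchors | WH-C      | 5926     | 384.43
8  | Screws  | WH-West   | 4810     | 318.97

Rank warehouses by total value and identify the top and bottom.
SELECT warehouse, SUM(value)
FROM inventory
GROUP BY warehouse
ORDER BY SUM(value)

All groups:
  WH-West: 318.97
  WH-B: 483.73
  WH-North: 790.64
  WH-C: 1149.73

Highest: WH-C (1149.73)
Lowest: WH-West (318.97)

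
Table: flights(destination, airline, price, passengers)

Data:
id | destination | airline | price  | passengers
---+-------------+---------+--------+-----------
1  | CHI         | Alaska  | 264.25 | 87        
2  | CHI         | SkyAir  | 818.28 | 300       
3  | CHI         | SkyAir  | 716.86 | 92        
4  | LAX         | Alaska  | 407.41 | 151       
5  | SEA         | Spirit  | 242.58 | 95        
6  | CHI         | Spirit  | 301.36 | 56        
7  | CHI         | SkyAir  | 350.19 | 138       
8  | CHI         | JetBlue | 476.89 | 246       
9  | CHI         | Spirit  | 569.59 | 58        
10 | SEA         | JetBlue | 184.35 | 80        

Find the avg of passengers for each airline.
SELECT airline, AVG(passengers) as result
FROM flights
GROUP BY airline

Result:
  Alaska: 119.00
  JetBlue: 163.00
  SkyAir: 176.67
  Spirit: 69.67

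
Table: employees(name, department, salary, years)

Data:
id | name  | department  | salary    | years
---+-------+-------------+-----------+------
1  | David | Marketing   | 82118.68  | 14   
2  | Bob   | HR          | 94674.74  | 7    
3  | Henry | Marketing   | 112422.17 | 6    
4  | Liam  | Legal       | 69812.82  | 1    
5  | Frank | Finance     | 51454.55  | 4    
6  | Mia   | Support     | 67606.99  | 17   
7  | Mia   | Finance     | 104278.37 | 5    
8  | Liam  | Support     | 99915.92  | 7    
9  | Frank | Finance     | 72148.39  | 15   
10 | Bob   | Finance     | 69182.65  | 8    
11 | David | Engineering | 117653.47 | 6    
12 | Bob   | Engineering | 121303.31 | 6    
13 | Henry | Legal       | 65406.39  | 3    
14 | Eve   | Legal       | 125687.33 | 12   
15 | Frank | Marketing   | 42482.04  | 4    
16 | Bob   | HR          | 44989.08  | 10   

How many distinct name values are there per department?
SELECT department, COUNT(DISTINCT name)
FROM employees
GROUP BY department

Result:
  Engineering: 2 distinct
  Finance: 3 distinct
  HR: 1 distinct
  Legal: 3 distinct
  Marketing: 3 distinct
  Support: 2 distinct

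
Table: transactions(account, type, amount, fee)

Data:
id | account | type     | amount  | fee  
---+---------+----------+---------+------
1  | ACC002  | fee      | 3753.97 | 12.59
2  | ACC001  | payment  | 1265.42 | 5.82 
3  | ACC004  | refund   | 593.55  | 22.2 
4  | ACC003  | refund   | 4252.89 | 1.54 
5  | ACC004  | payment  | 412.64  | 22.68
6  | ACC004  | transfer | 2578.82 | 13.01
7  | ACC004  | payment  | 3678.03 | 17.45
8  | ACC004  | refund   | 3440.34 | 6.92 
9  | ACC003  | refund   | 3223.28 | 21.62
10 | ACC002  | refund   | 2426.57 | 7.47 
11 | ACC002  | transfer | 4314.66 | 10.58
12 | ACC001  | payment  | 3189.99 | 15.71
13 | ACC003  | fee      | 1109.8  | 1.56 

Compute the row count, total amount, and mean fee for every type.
SELECT type,
       COUNT(*) as cnt,
       SUM(amount) as total_amount,
       AVG(fee) as avg_fee
FROM transactions
GROUP BY type

Result:
  fee: 2 records, 4863.77 total amount, 7.08 avg fee
  payment: 4 records, 8546.08 total amount, 15.42 avg fee
  refund: 5 records, 13936.63 total amount, 11.95 avg fee
  transfer: 2 records, 6893.48 total amount, 11.80 avg fee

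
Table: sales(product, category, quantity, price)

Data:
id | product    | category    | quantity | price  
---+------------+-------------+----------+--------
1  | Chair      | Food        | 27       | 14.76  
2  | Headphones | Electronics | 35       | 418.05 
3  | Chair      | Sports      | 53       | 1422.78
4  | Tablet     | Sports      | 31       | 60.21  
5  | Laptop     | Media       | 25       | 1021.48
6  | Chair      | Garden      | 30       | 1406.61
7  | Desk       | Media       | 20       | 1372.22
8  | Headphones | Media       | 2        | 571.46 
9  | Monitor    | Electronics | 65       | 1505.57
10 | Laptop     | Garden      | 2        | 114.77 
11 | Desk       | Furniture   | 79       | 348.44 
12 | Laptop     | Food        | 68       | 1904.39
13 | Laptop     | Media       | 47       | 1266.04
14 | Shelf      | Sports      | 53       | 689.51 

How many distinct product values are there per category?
SELECT category, COUNT(DISTINCT product)
FROM sales
GROUP BY category

Result:
  Electronics: 2 distinct
  Food: 2 distinct
  Furniture: 1 distinct
  Garden: 2 distinct
  Media: 3 distinct
  Sports: 3 distinct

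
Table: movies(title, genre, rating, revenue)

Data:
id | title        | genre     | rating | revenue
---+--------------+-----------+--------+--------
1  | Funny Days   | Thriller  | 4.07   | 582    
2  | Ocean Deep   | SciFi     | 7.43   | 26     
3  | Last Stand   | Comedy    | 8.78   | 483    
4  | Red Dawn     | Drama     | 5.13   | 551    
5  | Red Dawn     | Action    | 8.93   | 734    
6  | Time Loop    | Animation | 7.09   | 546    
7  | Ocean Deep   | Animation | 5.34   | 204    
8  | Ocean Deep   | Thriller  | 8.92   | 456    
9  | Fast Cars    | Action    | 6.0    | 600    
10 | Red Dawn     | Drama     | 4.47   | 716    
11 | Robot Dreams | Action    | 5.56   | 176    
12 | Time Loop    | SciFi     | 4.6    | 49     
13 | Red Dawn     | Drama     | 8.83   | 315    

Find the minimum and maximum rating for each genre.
SELECT genre, MIN(rating), MAX(rating)
FROM movies
GROUP BY genre

Result:
  Action: min=5.56, max=8.93
  Animation: min=5.34, max=7.09
  Comedy: min=8.78, max=8.78
  Drama: min=4.47, max=8.83
  SciFi: min=4.60, max=7.43
  Thriller: min=4.07, max=8.92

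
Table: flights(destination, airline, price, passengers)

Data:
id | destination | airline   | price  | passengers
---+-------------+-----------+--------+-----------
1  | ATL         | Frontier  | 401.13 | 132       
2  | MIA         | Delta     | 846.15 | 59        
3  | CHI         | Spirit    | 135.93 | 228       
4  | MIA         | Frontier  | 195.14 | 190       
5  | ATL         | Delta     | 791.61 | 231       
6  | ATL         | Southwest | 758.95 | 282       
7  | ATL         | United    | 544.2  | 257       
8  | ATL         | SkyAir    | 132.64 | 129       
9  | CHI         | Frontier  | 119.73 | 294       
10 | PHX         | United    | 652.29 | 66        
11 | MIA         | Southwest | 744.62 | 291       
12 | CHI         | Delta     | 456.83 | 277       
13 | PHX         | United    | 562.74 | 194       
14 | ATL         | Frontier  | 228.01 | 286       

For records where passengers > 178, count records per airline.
SELECT airline, COUNT(*)
FROM flights
WHERE passengers > 178
GROUP BY airline

Note: WHERE filters rows before grouping.

Result:
  Delta: 2
  Frontier: 3
  Southwest: 2
  Spirit: 1
  United: 2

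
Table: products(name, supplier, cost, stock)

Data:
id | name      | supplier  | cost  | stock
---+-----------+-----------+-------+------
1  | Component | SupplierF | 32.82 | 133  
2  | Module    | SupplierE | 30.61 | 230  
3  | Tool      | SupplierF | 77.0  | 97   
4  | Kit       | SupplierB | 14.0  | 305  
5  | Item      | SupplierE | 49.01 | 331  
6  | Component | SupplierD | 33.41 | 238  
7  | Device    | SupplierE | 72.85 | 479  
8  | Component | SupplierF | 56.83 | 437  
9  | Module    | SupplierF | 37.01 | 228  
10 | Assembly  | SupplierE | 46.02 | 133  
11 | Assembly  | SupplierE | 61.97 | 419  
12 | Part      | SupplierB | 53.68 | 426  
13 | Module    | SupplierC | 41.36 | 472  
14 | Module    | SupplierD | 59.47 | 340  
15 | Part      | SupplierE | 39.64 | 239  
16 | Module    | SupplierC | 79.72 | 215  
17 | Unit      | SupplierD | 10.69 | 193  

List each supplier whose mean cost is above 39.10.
SELECT supplier, AVG(cost)
FROM products
GROUP BY supplier
HAVING AVG(cost) > 39.10

Result:
  SupplierC: avg=60.54
  SupplierE: avg=50.02
  SupplierF: avg=50.92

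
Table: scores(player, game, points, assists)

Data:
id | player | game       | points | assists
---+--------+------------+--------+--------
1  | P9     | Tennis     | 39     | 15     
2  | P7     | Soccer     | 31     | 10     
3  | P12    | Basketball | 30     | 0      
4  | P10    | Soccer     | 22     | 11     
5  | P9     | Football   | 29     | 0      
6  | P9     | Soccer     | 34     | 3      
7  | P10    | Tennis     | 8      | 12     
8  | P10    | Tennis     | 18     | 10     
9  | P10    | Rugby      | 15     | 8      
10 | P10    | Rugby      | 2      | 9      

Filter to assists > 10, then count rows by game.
SELECT game, COUNT(*)
FROM scores
WHERE assists > 10
GROUP BY game

Note: WHERE filters rows before grouping.

Result:
  Soccer: 1
  Tennis: 2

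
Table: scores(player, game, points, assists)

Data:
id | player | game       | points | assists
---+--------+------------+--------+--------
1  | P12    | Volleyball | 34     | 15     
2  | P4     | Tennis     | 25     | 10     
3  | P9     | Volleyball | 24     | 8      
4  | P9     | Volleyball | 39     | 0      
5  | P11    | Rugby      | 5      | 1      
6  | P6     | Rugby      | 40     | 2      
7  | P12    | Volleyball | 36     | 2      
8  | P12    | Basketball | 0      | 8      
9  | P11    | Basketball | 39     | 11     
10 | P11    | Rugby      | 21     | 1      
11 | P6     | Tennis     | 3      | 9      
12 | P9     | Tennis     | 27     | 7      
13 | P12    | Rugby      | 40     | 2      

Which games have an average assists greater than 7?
SELECT game, AVG(assists)
FROM scores
GROUP BY game
HAVING AVG(assists) > 7

Result:
  Basketball: avg=9.50
  Tennis: avg=8.67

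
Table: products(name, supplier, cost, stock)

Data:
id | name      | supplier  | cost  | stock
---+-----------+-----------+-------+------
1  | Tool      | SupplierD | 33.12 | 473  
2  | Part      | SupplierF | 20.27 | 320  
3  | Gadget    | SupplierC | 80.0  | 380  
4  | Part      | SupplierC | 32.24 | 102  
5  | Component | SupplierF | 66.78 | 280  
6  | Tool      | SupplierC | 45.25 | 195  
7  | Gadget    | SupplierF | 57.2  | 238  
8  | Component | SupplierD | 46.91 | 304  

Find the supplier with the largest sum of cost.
SELECT supplier, SUM(cost) as val
FROM products
GROUP BY supplier
ORDER BY val DESC
LIMIT 1

Result: SupplierC with sum(cost) = 157.49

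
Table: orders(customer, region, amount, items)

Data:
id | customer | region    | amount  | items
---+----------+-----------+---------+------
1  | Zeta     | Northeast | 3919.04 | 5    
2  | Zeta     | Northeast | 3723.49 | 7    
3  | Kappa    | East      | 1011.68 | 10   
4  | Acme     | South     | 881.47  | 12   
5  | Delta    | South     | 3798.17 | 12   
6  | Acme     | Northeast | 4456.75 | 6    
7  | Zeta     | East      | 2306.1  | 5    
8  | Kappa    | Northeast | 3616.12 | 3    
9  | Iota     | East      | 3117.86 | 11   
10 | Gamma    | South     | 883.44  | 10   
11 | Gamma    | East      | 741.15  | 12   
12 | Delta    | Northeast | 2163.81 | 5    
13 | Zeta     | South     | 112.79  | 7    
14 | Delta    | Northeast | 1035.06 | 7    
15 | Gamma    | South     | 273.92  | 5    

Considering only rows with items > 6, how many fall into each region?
SELECT region, COUNT(*)
FROM orders
WHERE items > 6
GROUP BY region

Note: WHERE filters rows before grouping.

Result:
  East: 3
  Northeast: 2
  South: 4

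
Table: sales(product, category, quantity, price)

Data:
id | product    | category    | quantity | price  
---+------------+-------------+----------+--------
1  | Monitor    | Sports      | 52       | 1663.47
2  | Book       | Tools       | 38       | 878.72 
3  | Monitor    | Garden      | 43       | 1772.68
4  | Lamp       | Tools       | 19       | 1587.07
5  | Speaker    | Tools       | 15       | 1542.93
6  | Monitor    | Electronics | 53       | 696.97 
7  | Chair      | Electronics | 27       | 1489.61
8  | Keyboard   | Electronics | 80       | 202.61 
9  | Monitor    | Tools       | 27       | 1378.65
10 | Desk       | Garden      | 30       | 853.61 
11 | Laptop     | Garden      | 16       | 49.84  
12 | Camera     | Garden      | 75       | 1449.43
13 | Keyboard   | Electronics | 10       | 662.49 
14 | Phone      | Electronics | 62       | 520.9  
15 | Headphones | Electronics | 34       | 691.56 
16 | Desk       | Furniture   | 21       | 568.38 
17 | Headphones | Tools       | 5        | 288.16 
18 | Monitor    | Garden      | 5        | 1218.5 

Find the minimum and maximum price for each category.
SELECT category, MIN(price), MAX(price)
FROM sales
GROUP BY category

Result:
  Electronics: min=202.61, max=1489.61
  Furniture: min=568.38, max=568.38
  Garden: min=49.84, max=1772.68
  Sports: min=1663.47, max=1663.47
  Tools: min=288.16, max=1587.07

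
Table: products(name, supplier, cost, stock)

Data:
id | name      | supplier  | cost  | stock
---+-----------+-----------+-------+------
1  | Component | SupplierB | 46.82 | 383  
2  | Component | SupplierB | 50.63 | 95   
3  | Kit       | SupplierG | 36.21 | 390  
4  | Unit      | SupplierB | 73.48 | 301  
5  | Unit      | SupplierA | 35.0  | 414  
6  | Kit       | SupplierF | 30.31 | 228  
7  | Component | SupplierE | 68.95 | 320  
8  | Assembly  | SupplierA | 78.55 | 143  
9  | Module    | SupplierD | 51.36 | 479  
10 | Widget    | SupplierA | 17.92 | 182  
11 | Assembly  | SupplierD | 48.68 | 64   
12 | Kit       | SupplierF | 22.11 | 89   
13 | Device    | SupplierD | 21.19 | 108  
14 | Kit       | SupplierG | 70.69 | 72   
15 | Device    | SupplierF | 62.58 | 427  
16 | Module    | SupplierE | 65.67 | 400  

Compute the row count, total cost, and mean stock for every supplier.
SELECT supplier,
       COUNT(*) as cnt,
       SUM(cost) as total_cost,
       AVG(stock) as avg_stock
FROM products
GROUP BY supplier

Result:
  SupplierA: 3 records, 131.47 total cost, 246.33 avg stock
  SupplierB: 3 records, 170.93 total cost, 259.67 avg stock
  SupplierD: 3 records, 121.23 total cost, 217.00 avg stock
  SupplierE: 2 records, 134.62 total cost, 360.00 avg stock
  SupplierF: 3 records, 115.00 total cost, 248.00 avg stock
  SupplierG: 2 records, 106.90 total cost, 231.00 avg stock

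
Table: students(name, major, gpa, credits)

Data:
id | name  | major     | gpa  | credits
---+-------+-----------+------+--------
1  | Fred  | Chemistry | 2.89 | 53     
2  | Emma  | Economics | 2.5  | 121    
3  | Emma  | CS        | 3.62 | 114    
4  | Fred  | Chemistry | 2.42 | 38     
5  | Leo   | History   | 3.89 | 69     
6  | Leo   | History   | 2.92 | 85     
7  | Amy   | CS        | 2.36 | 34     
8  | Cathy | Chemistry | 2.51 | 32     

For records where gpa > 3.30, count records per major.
SELECT major, COUNT(*)
FROM students
WHERE gpa > 3.30
GROUP BY major

Note: WHERE filters rows before grouping.

Result:
  CS: 1
  History: 1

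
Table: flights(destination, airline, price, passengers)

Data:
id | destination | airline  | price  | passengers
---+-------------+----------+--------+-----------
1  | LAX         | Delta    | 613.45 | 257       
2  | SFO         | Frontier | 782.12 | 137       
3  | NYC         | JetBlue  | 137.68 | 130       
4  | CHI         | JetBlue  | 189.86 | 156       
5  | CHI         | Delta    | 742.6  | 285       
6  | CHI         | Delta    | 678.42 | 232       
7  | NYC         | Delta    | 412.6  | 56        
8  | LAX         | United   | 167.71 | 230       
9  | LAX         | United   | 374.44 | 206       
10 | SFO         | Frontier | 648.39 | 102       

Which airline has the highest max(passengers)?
SELECT airline, MAX(passengers) as val
FROM flights
GROUP BY airline
ORDER BY val DESC
LIMIT 1

Result: Delta with max(passengers) = 285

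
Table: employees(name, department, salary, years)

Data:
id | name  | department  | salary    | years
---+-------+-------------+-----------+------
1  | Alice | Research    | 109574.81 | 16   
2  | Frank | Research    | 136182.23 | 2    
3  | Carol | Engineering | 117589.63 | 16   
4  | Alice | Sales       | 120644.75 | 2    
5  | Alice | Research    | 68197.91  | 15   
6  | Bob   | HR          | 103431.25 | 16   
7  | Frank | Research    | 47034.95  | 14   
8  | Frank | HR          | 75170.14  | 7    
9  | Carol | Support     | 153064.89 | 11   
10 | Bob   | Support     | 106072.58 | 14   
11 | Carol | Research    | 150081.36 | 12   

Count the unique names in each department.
SELECT department, COUNT(DISTINCT name)
FROM employees
GROUP BY department

Result:
  Engineering: 1 distinct
  HR: 2 distinct
  Research: 3 distinct
  Sales: 1 distinct
  Support: 2 distinct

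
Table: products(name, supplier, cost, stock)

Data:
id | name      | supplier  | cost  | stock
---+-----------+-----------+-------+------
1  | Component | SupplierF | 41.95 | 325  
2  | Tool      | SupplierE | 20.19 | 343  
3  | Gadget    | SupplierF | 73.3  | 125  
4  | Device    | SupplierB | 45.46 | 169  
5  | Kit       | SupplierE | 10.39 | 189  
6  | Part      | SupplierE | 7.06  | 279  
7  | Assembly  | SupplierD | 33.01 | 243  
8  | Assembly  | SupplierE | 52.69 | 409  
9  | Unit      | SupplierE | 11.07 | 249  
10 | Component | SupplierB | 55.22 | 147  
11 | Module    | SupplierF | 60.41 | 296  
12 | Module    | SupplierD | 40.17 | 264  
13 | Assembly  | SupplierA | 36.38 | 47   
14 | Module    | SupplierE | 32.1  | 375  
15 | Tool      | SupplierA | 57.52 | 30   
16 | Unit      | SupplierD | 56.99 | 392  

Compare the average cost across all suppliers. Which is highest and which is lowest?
SELECT supplier, AVG(cost)
FROM products
GROUP BY supplier
ORDER BY AVG(cost)

All groups:
  SupplierE: 22.25
  SupplierD: 43.39
  SupplierA: 46.95
  SupplierB: 50.34
  SupplierF: 58.55

Highest: SupplierF (58.55)
Lowest: SupplierE (22.25)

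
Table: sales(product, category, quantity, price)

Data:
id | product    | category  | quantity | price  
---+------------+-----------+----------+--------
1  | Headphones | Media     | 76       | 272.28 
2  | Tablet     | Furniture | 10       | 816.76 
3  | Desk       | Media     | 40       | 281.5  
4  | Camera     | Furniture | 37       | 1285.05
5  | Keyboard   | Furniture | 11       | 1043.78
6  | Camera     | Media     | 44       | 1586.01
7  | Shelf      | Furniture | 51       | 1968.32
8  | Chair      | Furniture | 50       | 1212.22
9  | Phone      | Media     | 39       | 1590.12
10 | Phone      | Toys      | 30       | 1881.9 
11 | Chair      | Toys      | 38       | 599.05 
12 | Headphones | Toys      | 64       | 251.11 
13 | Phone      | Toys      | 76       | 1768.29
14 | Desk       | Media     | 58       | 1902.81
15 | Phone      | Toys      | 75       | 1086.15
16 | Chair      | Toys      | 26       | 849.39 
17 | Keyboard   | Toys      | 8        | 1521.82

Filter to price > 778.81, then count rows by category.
SELECT category, COUNT(*)
FROM sales
WHERE price > 778.81
GROUP BY category

Note: WHERE filters rows before grouping.

Result:
  Furniture: 5
  Media: 3
  Toys: 5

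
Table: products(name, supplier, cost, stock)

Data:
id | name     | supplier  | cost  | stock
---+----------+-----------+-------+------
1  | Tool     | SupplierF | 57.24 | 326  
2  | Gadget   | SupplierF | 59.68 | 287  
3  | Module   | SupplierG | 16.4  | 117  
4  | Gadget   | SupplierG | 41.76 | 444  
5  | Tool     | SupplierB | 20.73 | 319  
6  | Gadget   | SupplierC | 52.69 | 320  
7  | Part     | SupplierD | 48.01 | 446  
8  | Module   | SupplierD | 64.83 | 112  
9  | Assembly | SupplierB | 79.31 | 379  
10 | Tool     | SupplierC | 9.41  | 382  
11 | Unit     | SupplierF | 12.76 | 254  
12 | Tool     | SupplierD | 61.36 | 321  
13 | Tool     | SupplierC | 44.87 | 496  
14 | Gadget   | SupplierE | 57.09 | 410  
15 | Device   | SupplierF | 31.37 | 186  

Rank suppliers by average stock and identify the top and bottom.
SELECT supplier, AVG(stock)
FROM products
GROUP BY supplier
ORDER BY AVG(stock)

All groups:
  SupplierF: 263.25
  SupplierG: 280.50
  SupplierD: 293.00
  SupplierB: 349.00
  SupplierC: 399.33
  SupplierE: 410.00

Highest: SupplierE (410.00)
Lowest: SupplierF (263.25)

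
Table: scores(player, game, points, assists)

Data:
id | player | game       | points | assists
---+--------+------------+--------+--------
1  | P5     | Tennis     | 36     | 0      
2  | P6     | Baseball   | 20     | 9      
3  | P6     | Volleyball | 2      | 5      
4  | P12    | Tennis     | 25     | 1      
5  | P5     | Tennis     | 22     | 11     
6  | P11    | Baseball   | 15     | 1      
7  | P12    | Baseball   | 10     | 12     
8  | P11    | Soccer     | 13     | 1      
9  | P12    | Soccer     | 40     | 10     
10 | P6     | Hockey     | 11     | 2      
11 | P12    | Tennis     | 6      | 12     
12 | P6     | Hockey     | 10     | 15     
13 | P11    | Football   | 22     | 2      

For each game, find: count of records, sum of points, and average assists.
SELECT game,
       COUNT(*) as cnt,
       SUM(points) as total_points,
       AVG(assists) as avg_assists
FROM scores
GROUP BY game

Result:
  Baseball: 3 records, 45 total points, 7.33 avg assists
  Football: 1 records, 22 total points, 2.00 avg assists
  Hockey: 2 records, 21 total points, 8.50 avg assists
  Soccer: 2 records, 53 total points, 5.50 avg assists
  Tennis: 4 records, 89 total points, 6.00 avg assists
  Volleyball: 1 records, 2 total points, 5.00 avg assists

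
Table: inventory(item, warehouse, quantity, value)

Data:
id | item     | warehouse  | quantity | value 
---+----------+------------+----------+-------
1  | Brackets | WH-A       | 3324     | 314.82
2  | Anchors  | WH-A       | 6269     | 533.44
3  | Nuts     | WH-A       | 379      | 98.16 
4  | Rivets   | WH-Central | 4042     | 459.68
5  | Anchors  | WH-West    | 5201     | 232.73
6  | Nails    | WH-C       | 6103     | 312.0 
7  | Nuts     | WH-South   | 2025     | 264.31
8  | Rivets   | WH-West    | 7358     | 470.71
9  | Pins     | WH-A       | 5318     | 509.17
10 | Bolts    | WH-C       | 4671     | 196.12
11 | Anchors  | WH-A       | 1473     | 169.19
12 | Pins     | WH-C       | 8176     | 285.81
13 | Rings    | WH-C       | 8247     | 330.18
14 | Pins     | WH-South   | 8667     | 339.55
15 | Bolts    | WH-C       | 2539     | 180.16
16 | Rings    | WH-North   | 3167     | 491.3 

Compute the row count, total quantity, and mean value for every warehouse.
SELECT warehouse,
       COUNT(*) as cnt,
       SUM(quantity) as total_quantity,
       AVG(value) as avg_value
FROM inventory
GROUP BY warehouse

Result:
  WH-A: 5 records, 16763 total quantity, 324.96 avg value
  WH-C: 5 records, 29736 total quantity, 260.85 avg value
  WH-Central: 1 records, 4042 total quantity, 459.68 avg value
  WH-North: 1 records, 3167 total quantity, 491.30 avg value
  WH-South: 2 records, 10692 total quantity, 301.93 avg value
  WH-West: 2 records, 12559 total quantity, 351.72 avg value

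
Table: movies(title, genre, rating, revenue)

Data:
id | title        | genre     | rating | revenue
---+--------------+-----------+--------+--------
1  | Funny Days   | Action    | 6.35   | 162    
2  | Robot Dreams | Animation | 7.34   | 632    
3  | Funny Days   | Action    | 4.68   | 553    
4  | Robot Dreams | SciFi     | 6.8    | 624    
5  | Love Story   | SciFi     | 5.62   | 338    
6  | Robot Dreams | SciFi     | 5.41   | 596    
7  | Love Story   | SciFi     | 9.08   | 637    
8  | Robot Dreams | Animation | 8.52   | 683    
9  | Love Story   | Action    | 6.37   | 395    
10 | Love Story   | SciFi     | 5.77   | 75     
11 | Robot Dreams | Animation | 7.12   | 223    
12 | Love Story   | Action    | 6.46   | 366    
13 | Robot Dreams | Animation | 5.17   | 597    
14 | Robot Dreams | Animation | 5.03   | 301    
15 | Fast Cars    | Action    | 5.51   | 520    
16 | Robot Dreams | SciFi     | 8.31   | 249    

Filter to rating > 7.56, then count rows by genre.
SELECT genre, COUNT(*)
FROM movies
WHERE rating > 7.56
GROUP BY genre

Note: WHERE filters rows before grouping.

Result:
  Animation: 1
  SciFi: 2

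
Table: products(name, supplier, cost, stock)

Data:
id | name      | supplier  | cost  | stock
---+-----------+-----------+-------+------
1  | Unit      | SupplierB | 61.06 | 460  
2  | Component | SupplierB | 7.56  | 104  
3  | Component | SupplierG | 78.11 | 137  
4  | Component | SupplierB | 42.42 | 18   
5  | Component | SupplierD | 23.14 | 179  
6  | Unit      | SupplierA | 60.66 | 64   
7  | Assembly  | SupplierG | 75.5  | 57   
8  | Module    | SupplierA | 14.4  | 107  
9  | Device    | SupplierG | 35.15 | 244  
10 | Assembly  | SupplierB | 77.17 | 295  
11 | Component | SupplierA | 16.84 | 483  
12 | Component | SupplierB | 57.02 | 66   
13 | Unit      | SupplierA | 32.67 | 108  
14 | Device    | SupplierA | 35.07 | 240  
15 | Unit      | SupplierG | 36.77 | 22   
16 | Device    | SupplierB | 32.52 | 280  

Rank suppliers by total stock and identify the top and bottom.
SELECT supplier, SUM(stock)
FROM products
GROUP BY supplier
ORDER BY SUM(stock)

All groups:
  SupplierD: 179
  SupplierG: 460
  SupplierA: 1002
  SupplierB: 1223

Highest: SupplierB (1223)
Lowest: SupplierD (179)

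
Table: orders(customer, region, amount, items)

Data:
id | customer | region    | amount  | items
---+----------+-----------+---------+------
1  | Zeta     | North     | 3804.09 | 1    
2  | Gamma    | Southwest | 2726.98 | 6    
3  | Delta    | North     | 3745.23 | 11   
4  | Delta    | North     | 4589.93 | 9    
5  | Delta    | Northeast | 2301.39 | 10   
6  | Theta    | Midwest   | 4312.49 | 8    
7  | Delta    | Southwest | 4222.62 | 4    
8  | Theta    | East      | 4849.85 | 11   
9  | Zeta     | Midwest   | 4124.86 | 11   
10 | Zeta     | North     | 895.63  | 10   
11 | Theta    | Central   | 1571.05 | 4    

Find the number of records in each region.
SELECT region, COUNT(*) as count
FROM orders
GROUP BY region

Result:
  Central: 1
  East: 1
  Midwest: 2
  North: 4
  Northeast: 1
  Southwest: 2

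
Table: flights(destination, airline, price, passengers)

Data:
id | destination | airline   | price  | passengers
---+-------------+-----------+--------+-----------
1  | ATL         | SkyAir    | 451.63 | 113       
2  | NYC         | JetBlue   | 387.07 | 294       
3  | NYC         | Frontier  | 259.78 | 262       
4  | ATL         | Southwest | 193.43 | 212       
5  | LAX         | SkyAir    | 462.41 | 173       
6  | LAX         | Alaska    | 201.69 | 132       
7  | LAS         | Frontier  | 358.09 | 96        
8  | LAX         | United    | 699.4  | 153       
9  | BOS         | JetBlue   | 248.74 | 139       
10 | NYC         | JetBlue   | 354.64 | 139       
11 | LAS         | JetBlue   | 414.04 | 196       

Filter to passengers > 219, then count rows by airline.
SELECT airline, COUNT(*)
FROM flights
WHERE passengers > 219
GROUP BY airline

Note: WHERE filters rows before grouping.

Result:
  Frontier: 1
  JetBlue: 1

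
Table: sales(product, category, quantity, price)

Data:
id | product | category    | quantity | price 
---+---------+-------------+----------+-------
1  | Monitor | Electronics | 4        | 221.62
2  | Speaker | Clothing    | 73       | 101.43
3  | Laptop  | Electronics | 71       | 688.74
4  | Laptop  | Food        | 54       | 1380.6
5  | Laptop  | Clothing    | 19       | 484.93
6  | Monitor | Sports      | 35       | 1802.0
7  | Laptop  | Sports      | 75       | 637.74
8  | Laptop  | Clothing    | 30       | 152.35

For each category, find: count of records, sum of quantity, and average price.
SELECT category,
       COUNT(*) as cnt,
       SUM(quantity) as total_quantity,
       AVG(price) as avg_price
FROM sales
GROUP BY category

Result:
  Clothing: 3 records, 122 total quantity, 246.24 avg price
  Electronics: 2 records, 75 total quantity, 455.18 avg price
  Food: 1 records, 54 total quantity, 1380.60 avg price
  Sports: 2 records, 110 total quantity, 1219.87 avg price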